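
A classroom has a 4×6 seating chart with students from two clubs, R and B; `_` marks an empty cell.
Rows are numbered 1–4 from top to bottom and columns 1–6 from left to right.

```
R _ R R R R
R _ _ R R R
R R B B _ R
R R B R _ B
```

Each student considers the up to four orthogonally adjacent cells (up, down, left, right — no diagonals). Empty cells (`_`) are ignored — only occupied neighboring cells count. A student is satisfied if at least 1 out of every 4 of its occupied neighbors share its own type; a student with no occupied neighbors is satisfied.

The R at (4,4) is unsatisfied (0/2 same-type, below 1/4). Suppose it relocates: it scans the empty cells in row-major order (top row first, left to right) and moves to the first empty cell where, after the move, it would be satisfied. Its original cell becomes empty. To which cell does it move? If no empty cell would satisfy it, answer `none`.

Vacating (4,4). Empty cells in order:
  (1,2): 2/2 same-type → satisfied — stop here.

(1,2)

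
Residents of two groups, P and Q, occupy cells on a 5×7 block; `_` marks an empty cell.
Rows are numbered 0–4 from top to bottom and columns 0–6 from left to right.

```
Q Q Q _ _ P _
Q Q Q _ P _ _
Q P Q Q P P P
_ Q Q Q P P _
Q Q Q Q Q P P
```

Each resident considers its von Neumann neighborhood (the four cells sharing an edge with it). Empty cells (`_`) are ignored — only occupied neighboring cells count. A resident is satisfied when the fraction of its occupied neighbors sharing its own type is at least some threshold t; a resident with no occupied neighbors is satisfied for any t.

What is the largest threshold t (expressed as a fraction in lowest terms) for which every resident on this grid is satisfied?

0/1

(0,0)Q 2/2
(0,1)Q 3/3
(0,2)Q 2/2
(0,5)P — no occupied neighbors
(1,0)Q 3/3
(1,1)Q 3/4
(1,2)Q 3/3
(1,4)P 1/1
(2,0)Q 1/2
(2,1)P 0/4
(2,2)Q 3/4
(2,3)Q 2/3
(2,4)P 3/4
(2,5)P 3/3
(2,6)P 1/1
(3,1)Q 2/3
(3,2)Q 4/4
(3,3)Q 3/4
(3,4)P 2/4
(3,5)P 3/3
(4,0)Q 1/1
(4,1)Q 3/3
(4,2)Q 3/3
(4,3)Q 3/3
(4,4)Q 1/3
(4,5)P 2/3
(4,6)P 1/1
The smallest same-type fraction is 0/4 at (2,1), which reduces to 0/1. Any threshold above that leaves this resident unsatisfied.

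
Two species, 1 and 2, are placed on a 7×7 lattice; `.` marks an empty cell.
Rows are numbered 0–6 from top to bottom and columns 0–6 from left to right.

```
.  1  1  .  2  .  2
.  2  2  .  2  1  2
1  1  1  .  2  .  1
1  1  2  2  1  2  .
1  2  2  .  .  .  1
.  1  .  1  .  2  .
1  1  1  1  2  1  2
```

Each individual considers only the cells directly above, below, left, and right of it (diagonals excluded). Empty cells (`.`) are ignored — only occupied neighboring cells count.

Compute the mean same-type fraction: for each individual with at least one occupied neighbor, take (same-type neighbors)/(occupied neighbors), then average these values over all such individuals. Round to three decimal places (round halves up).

(0,1)1 1/2
(0,2)1 1/2
(0,4)2 1/1
(0,6)2 1/1
(1,1)2 1/3
(1,2)2 1/3
(1,4)2 2/3
(1,5)1 0/2
(1,6)2 1/3
(2,0)1 2/2
(2,1)1 3/4
(2,2)1 1/3
(2,4)2 1/2
(2,6)1 0/1
(3,0)1 3/3
(3,1)1 2/4
(3,2)2 2/4
(3,3)2 1/2
(3,4)1 0/3
(3,5)2 0/1
(4,0)1 1/2
(4,1)2 1/4
(4,2)2 2/2
(4,6)1 — no occupied neighbors
(5,1)1 1/2
(5,3)1 1/1
(5,5)2 0/1
(6,0)1 1/1
(6,1)1 3/3
(6,2)1 2/2
(6,3)1 2/3
(6,4)2 0/2
(6,5)1 0/3
(6,6)2 0/1
Sum over 33 individuals: 1/2 + 1/2 + 1/1 + 1/1 + 1/3 + 1/3 + 2/3 + 0/2 + 1/3 + 2/2 + 3/4 + 1/3 + 1/2 + 0/1 + 3/3 + 2/4 + 2/4 + 1/2 + 0/3 + 0/1 + 1/2 + 1/4 + 2/2 + 1/2 + 1/1 + 0/1 + 1/1 + 3/3 + 2/2 + 2/3 + 0/2 + 0/3 + 0/1 = 50/3; mean = 50/3 ÷ 33 = 50/99 = 0.505050… → 0.505.

0.505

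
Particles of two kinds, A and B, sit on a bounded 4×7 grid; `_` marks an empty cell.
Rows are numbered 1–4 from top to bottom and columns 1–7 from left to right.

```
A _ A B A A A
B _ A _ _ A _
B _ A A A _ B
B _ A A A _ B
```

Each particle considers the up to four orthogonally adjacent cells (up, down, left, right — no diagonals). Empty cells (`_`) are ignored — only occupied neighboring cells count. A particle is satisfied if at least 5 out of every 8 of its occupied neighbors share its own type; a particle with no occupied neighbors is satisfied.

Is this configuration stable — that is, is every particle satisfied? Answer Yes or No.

No

(1,1)A 0/1 unhappy
(1,3)A 1/2 unhappy
(1,4)B 0/2 unhappy
(1,5)A 1/2 unhappy
(1,6)A 3/3 ok
(1,7)A 1/1 ok
(2,1)B 1/2 unhappy
(2,3)A 2/2 ok
(2,6)A 1/1 ok
(3,1)B 2/2 ok
(3,3)A 3/3 ok
(3,4)A 3/3 ok
(3,5)A 2/2 ok
(3,7)B 1/1 ok
(4,1)B 1/1 ok
(4,3)A 2/2 ok
(4,4)A 3/3 ok
(4,5)A 2/2 ok
(4,7)B 1/1 ok
For instance (1,1) has only 0/1 same-type neighbors, below 5/8.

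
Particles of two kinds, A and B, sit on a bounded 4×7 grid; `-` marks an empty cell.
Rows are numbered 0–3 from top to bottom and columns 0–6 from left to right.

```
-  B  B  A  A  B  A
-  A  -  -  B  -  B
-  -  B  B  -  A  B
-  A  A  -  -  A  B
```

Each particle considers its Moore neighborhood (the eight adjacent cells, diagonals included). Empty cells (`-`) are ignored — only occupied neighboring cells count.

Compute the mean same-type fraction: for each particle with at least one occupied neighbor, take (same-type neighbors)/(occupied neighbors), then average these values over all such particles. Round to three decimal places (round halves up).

0.354

Row 0: (0,1)B 1/2 · (0,2)B 1/3 · (0,3)A 1/3 · (0,4)A 1/3 · (0,5)B 2/4 · (0,6)A 0/2
Row 1: (1,1)A 0/3 · (1,4)B 2/5 · (1,6)B 2/4
Row 2: (2,2)B 1/4 · (2,3)B 2/3 · (2,5)A 1/5 · (2,6)B 2/4
Row 3: (3,1)A 1/2 · (3,2)A 1/3 · (3,5)A 1/3 · (3,6)B 1/3
Sum over 17 particles: 1/2 + 1/3 + 1/3 + 1/3 + 2/4 + 0/2 + 0/3 + 2/5 + 2/4 + 1/4 + 2/3 + 1/5 + 2/4 + 1/2 + 1/3 + 1/3 + 1/3 = 361/60; mean = 361/60 ÷ 17 = 361/1020 = 0.353921… → 0.354.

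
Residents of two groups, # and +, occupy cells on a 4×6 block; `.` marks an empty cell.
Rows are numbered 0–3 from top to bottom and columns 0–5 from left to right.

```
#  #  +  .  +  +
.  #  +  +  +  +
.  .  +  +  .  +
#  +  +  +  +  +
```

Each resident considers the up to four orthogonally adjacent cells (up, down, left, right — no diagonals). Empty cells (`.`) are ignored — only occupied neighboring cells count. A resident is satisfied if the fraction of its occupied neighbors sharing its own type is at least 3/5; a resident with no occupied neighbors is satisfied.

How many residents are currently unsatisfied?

4

(0,0)# 1/1 ok
(0,1)# 2/3 ok
(0,2)+ 1/2 unhappy
(0,4)+ 2/2 ok
(0,5)+ 2/2 ok
(1,1)# 1/2 unhappy
(1,2)+ 3/4 ok
(1,3)+ 3/3 ok
(1,4)+ 3/3 ok
(1,5)+ 3/3 ok
(2,2)+ 3/3 ok
(2,3)+ 3/3 ok
(2,5)+ 2/2 ok
(3,0)# 0/1 unhappy
(3,1)+ 1/2 unhappy
(3,2)+ 3/3 ok
(3,3)+ 3/3 ok
(3,4)+ 2/2 ok
(3,5)+ 2/2 ok
Unsatisfied: (0,2), (1,1), (3,0), (3,1) — 4 in total.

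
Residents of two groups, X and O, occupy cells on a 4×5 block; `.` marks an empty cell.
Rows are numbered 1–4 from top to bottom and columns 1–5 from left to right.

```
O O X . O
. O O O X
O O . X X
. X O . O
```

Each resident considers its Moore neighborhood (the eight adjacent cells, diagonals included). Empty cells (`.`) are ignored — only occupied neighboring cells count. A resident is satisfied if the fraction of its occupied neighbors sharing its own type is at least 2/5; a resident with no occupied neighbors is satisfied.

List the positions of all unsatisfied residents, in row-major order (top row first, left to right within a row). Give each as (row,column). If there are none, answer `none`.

(1,3), (2,4), (3,4), (4,2), (4,3), (4,5)

(1,1)O 2/2 ok
(1,2)O 3/4 ok
(1,3)X 0/4 unhappy
(1,5)O 1/2 ok
(2,2)O 5/6 ok
(2,3)O 4/6 ok
(2,4)O 2/6 unhappy
(2,5)X 2/4 ok
(3,1)O 2/3 ok
(3,2)O 4/5 ok
(3,4)X 2/6 unhappy
(3,5)X 2/4 ok
(4,2)X 0/3 unhappy
(4,3)O 1/3 unhappy
(4,5)O 0/2 unhappy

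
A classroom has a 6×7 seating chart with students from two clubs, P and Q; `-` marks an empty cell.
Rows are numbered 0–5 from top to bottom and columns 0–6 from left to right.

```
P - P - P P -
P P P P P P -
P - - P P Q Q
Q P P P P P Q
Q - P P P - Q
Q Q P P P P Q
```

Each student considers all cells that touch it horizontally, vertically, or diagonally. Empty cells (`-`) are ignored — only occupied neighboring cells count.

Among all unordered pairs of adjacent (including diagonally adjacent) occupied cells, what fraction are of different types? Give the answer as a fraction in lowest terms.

Scan each occupied cell's neighbors to the right and below (and the two forward diagonals) so each pair is counted once.
From row 0: 0 unlike of 11 pairs (running 0/11).
From row 1: 3 unlike of 16 pairs (running 3/27).
From row 2: 5 unlike of 16 pairs (running 8/43).
From row 3: 4 unlike of 19 pairs (running 12/62).
From row 4: 2 unlike of 15 pairs (running 14/77).
From row 5: 2 unlike of 6 pairs (running 16/83).
Total adjacent occupied pairs: 83; unlike-type pairs: 16.
16/83 is already in lowest terms.

16/83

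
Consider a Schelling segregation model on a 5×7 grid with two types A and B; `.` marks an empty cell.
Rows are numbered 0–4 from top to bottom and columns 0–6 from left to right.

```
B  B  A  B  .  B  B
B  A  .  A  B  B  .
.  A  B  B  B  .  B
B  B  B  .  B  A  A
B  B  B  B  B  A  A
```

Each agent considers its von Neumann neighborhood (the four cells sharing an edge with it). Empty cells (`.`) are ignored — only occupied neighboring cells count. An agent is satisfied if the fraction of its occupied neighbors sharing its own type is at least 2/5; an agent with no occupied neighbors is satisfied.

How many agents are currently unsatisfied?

7

(0,0)B 2/2 ✓
(0,1)B 1/3 ✗
(0,2)A 0/2 ✗
(0,3)B 0/2 ✗
(0,5)B 2/2 ✓
(0,6)B 1/1 ✓
(1,0)B 1/2 ✓
(1,1)A 1/3 ✗
(1,3)A 0/3 ✗
(1,4)B 2/3 ✓
(1,5)B 2/2 ✓
(2,1)A 1/3 ✗
(2,2)B 2/3 ✓
(2,3)B 2/3 ✓
(2,4)B 3/3 ✓
(2,6)B 0/1 ✗
(3,0)B 2/2 ✓
(3,1)B 3/4 ✓
(3,2)B 3/3 ✓
(3,4)B 2/3 ✓
(3,5)A 2/3 ✓
(3,6)A 2/3 ✓
(4,0)B 2/2 ✓
(4,1)B 3/3 ✓
(4,2)B 3/3 ✓
(4,3)B 2/2 ✓
(4,4)B 2/3 ✓
(4,5)A 2/3 ✓
(4,6)A 2/2 ✓
Unsatisfied: (0,1), (0,2), (0,3), (1,1), (1,3), (2,1), (2,6) — 7 in total.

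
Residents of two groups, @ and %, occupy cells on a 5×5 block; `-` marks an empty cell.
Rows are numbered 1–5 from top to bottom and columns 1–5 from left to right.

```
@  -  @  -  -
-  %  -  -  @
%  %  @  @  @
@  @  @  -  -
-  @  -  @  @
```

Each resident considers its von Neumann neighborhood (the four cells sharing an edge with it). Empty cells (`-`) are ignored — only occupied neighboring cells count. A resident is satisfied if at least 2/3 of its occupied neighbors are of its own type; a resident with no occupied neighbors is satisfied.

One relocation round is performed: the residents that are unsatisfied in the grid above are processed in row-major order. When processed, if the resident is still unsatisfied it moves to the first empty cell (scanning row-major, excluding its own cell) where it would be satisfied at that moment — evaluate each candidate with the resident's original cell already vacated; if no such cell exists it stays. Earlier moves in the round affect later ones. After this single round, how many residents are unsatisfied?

Initially unsatisfied (in order): (3,1), (3,2), (4,1).
  (3,1): no empty cell satisfies it; stays.
  (3,2) → (2,1).
  (4,1) → (1,2).
Resulting grid:
@ @ @ - -
% % - - @
% - @ @ @
- @ @ - -
- @ - @ @
Unsatisfied now: (1,1), (2,2).

2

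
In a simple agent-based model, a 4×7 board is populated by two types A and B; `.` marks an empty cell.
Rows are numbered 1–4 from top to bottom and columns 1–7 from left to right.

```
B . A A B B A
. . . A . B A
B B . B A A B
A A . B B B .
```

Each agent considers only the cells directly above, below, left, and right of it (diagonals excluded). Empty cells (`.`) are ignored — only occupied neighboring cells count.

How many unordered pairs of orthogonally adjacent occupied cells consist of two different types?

12

Scan each occupied cell's neighbors to the right and below so each pair is counted once.
Row 1: A(1,3)–A(1,4)= A(1,4)–B(1,5)≠ A(1,4)–A(2,4)= B(1,5)–B(1,6)= B(1,6)–A(1,7)≠ B(1,6)–B(2,6)= A(1,7)–A(2,7)=  → 2/7 unlike.
Row 2: A(2,4)–B(3,4)≠ B(2,6)–A(2,7)≠ B(2,6)–A(3,6)≠ A(2,7)–B(3,7)≠  → 4/4 unlike.
Row 3: B(3,1)–B(3,2)= B(3,1)–A(4,1)≠ B(3,2)–A(4,2)≠ B(3,4)–A(3,5)≠ B(3,4)–B(4,4)= A(3,5)–A(3,6)= A(3,5)–B(4,5)≠ A(3,6)–B(3,7)≠ A(3,6)–B(4,6)≠  → 6/9 unlike.
Row 4: A(4,1)–A(4,2)= B(4,4)–B(4,5)= B(4,5)–B(4,6)=  → 0/3 unlike.
Total adjacent occupied pairs: 23; unlike-type pairs: 12.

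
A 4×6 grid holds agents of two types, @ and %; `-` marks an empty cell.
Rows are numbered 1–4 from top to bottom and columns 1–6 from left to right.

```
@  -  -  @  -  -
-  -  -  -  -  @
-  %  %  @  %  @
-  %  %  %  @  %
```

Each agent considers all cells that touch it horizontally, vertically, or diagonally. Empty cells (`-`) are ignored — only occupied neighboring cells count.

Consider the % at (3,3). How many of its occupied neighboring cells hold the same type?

Occupied neighbors of (3,3): (3,2)=%, (3,4)=@, (4,2)=%, (4,3)=%, (4,4)=%.
Same type (%): 4 of 5.

4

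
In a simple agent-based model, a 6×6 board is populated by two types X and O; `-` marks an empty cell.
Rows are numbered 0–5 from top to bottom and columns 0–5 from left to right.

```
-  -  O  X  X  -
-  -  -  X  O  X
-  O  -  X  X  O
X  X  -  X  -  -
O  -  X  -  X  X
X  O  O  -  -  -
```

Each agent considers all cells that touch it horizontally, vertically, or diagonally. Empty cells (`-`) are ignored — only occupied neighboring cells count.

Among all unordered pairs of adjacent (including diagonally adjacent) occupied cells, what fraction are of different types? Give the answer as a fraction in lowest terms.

Scan each occupied cell's neighbors to the right and below (and the two forward diagonals) so each pair is counted once.
From row 0: 4 unlike of 8 pairs (running 4/8).
From row 1: 5 unlike of 9 pairs (running 9/17).
From row 2: 3 unlike of 6 pairs (running 12/23).
From row 3: 2 unlike of 6 pairs (running 14/29).
From row 4: 3 unlike of 5 pairs (running 17/34).
From row 5: 1 unlike of 2 pairs (running 18/36).
Total adjacent occupied pairs: 36; unlike-type pairs: 18.
18/36 reduces to 1/2.

1/2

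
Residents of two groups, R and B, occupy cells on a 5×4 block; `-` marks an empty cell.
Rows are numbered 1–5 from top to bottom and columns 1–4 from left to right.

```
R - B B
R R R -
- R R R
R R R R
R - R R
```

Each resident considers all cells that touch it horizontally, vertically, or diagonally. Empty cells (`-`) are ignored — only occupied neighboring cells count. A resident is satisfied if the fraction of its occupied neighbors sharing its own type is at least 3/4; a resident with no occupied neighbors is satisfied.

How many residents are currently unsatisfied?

(1,1)R 2/2 ✓
(1,3)B 1/3 ✗
(1,4)B 1/2 ✗
(2,1)R 3/3 ✓
(2,2)R 5/6 ✓
(2,3)R 4/6 ✗
(3,2)R 7/7 ✓
(3,3)R 7/7 ✓
(3,4)R 4/4 ✓
(4,1)R 3/3 ✓
(4,2)R 6/6 ✓
(4,3)R 7/7 ✓
(4,4)R 5/5 ✓
(5,1)R 2/2 ✓
(5,3)R 4/4 ✓
(5,4)R 3/3 ✓
Unsatisfied: (1,3), (1,4), (2,3) — 3 in total.

3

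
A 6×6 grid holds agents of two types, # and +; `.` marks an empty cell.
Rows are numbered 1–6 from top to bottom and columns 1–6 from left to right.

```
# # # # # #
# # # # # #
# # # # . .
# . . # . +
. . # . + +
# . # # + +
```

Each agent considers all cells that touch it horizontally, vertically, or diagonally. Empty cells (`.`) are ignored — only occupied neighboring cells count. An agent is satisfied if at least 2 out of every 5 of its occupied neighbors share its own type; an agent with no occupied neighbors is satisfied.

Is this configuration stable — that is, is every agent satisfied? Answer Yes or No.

Row 1: (1,1)# 3/3 satisfied · (1,2)# 5/5 satisfied · (1,3)# 5/5 satisfied · (1,4)# 5/5 satisfied · (1,5)# 5/5 satisfied · (1,6)# 3/3 satisfied
Row 2: (2,1)# 5/5 satisfied · (2,2)# 8/8 satisfied · (2,3)# 8/8 satisfied · (2,4)# 7/7 satisfied · (2,5)# 6/6 satisfied · (2,6)# 3/3 satisfied
Row 3: (3,1)# 4/4 satisfied · (3,2)# 6/6 satisfied · (3,3)# 6/6 satisfied · (3,4)# 5/5 satisfied
Row 4: (4,1)# 2/2 satisfied · (4,4)# 3/4 satisfied · (4,6)+ 2/2 satisfied
Row 5: (5,3)# 3/3 satisfied · (5,5)+ 4/6 satisfied · (5,6)+ 4/4 satisfied
Row 6: (6,1)# 0/0 satisfied · (6,3)# 2/2 satisfied · (6,4)# 2/4 satisfied · (6,5)+ 3/4 satisfied · (6,6)+ 3/3 satisfied
All meet the threshold, so the configuration is stable.

Yes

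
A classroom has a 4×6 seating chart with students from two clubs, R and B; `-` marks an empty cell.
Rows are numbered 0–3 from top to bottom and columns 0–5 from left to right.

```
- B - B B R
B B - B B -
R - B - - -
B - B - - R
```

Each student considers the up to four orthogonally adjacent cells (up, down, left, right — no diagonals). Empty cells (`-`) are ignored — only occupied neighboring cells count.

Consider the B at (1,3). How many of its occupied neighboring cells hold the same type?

Occupied neighbors of (1,3): (0,3)=B, (1,4)=B.
Same type (B): 2 of 2.

2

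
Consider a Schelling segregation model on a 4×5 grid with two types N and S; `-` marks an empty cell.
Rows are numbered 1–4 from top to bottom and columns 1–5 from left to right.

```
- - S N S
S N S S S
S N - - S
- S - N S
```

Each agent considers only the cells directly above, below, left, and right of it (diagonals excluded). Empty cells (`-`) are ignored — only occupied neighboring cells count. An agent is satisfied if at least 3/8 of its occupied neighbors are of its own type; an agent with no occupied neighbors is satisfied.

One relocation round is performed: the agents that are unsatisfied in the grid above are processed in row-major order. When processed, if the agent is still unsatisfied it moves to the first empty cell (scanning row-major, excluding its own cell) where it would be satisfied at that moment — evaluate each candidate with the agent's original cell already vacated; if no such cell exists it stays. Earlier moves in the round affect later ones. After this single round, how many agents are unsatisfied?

3

Initially unsatisfied (in order): (1,4), (2,2), (3,2), (4,2), (4,4).
  (1,4) → (1,2).
  (2,2): now satisfied by earlier moves; stays.
  (3,2) → (1,1).
  (4,2): now satisfied by earlier moves; stays.
  (4,4): no empty cell satisfies it; stays.
Resulting grid:
N N S - S
S N S S S
S - - - S
- S - N S
Unsatisfied now: (2,1), (2,2), (4,4).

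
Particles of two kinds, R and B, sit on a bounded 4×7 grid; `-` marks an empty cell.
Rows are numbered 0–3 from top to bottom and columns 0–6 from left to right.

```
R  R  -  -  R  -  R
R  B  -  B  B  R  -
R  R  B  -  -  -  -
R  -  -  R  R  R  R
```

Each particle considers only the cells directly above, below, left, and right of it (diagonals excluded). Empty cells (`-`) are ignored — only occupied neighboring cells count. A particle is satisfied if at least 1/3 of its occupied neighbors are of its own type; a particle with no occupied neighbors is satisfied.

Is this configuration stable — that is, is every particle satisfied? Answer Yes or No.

(0,0)R 2/2 ✓
(0,1)R 1/2 ✓
(0,4)R 0/1 ✗
(0,6)R 0/0 ✓
(1,0)R 2/3 ✓
(1,1)B 0/3 ✗
(1,3)B 1/1 ✓
(1,4)B 1/3 ✓
(1,5)R 0/1 ✗
(2,0)R 3/3 ✓
(2,1)R 1/3 ✓
(2,2)B 0/1 ✗
(3,0)R 1/1 ✓
(3,3)R 1/1 ✓
(3,4)R 2/2 ✓
(3,5)R 2/2 ✓
(3,6)R 1/1 ✓
For instance (0,4) has only 0/1 same-type neighbors, below 1/3.

No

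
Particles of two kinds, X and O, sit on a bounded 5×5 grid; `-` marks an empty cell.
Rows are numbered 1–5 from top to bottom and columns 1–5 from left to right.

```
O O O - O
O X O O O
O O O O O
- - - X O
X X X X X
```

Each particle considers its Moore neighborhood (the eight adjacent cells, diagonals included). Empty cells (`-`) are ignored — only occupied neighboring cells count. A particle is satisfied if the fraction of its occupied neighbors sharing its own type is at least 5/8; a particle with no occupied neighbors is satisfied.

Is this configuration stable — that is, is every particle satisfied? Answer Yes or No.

Row 1: (1,1)O 2/3 ok · (1,2)O 4/5 ok · (1,3)O 3/4 ok · (1,5)O 2/2 ok
Row 2: (2,1)O 4/5 ok · (2,2)X 0/8 unhappy · (2,3)O 6/7 ok · (2,4)O 7/7 ok · (2,5)O 4/4 ok
Row 3: (3,1)O 2/3 ok · (3,2)O 4/5 ok · (3,3)O 4/6 ok · (3,4)O 6/7 ok · (3,5)O 4/5 ok
Row 4: (4,4)X 3/7 unhappy · (4,5)O 2/5 unhappy
Row 5: (5,1)X 1/1 ok · (5,2)X 2/2 ok · (5,3)X 3/3 ok · (5,4)X 3/4 ok · (5,5)X 2/3 ok
For instance (2,2) has only 0/8 same-type neighbors, below 5/8.

No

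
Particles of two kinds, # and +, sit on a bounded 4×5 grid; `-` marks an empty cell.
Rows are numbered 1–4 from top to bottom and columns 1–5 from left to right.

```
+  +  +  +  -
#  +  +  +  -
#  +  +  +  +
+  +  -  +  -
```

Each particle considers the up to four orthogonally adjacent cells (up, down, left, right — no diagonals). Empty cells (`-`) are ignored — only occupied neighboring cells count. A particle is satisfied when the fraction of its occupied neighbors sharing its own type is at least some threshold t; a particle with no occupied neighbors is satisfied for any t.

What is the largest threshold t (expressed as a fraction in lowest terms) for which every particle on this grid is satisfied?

Row 1: (1,1)+ 1/2 · (1,2)+ 3/3 · (1,3)+ 3/3 · (1,4)+ 2/2
Row 2: (2,1)# 1/3 · (2,2)+ 3/4 · (2,3)+ 4/4 · (2,4)+ 3/3
Row 3: (3,1)# 1/3 · (3,2)+ 3/4 · (3,3)+ 3/3 · (3,4)+ 4/4 · (3,5)+ 1/1
Row 4: (4,1)+ 1/2 · (4,2)+ 2/2 · (4,4)+ 1/1
The smallest same-type fraction is 1/3 at (2,1), which reduces to 1/3. Any threshold above that leaves this particle unsatisfied.

1/3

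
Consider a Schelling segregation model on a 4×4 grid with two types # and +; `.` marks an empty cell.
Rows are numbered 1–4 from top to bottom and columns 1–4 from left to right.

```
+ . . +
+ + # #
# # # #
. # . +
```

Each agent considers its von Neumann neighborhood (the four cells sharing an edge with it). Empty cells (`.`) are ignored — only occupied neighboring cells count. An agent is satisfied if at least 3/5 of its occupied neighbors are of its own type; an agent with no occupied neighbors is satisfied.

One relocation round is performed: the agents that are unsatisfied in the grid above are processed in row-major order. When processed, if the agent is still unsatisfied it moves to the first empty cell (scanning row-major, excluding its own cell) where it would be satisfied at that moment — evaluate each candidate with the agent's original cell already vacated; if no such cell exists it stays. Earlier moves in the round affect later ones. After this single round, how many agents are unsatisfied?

Initially unsatisfied (in order): (1,4), (2,2), (3,1), (4,4).
  (1,4) → (1,2).
  (2,2): no empty cell satisfies it; stays.
  (3,1) → (1,4).
  (4,4): no empty cell satisfies it; stays.
Resulting grid:
+ + . #
+ + # #
. # # #
. # . +
Unsatisfied now: (2,2), (4,4).

2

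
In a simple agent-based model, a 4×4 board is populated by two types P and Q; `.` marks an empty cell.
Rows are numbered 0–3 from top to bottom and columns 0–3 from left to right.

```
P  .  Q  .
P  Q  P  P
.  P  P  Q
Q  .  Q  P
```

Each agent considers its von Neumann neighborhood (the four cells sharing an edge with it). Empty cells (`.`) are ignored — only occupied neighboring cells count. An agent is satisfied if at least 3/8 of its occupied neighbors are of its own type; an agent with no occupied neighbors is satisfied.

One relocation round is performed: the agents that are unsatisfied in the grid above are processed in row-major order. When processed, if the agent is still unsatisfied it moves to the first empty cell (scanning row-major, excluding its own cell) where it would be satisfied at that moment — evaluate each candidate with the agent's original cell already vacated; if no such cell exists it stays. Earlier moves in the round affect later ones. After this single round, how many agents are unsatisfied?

Initially unsatisfied (in order): (0,2), (1,1), (2,3), (3,2), (3,3).
  (0,2) → (0,1).
  (1,1) → (0,2).
  (2,3) → (0,3).
  (3,2) → (3,1).
  (3,3): now satisfied by earlier moves; stays.
Resulting grid:
P Q Q Q
P . P P
. P P .
Q Q . P
All satisfied now.

0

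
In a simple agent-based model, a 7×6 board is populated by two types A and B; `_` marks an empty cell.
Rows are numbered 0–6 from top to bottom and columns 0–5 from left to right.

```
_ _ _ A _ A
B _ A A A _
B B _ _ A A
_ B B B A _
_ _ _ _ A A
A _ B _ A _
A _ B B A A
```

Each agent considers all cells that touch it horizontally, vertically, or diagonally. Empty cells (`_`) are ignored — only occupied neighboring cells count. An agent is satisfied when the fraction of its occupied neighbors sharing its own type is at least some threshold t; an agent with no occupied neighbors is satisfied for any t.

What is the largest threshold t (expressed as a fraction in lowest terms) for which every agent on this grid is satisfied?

(0,3)A 3/3
(0,5)A 1/1
(1,0)B 2/2
(1,2)A 2/3
(1,3)A 4/4
(1,4)A 5/5
(2,0)B 3/3
(2,1)B 4/5
(2,4)A 4/5
(2,5)A 3/3
(3,1)B 3/3
(3,2)B 3/3
(3,3)B 1/4
(3,4)A 4/5
(4,4)A 3/4
(4,5)A 3/3
(5,0)A 1/1
(5,2)B 2/2
(5,4)A 4/5
(6,0)A 1/1
(6,2)B 2/2
(6,3)B 2/4
(6,4)A 2/3
(6,5)A 2/2
The smallest same-type fraction is 1/4 at (3,3), which reduces to 1/4. Any threshold above that leaves this agent unsatisfied.

1/4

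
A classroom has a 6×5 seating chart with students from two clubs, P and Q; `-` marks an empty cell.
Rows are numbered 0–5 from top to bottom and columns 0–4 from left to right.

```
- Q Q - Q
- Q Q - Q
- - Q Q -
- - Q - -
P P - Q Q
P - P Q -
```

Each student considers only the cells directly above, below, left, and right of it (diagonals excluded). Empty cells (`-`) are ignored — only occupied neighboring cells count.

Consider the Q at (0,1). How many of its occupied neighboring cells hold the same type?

Occupied neighbors of (0,1): (1,1)=Q, (0,2)=Q.
Same type (Q): 2 of 2.

2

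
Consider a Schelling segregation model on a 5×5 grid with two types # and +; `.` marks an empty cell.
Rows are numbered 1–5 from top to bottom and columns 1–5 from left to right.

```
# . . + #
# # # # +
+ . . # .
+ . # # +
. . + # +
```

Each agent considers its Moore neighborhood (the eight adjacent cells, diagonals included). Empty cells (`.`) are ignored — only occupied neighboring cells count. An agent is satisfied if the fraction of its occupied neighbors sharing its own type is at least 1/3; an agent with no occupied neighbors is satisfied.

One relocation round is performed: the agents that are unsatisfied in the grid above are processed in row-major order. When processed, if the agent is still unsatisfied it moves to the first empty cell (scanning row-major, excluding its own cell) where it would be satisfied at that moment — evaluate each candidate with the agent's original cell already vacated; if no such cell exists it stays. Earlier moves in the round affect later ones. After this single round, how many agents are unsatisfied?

Initially unsatisfied (in order): (1,4), (2,5), (4,5), (5,3).
  (1,4) → (3,2).
  (2,5) → (4,2).
  (4,5) → (5,1).
  (5,3) → (5,2).
Resulting grid:
# . . . #
# # # # .
+ + . # .
+ + # # .
+ + . # +
Unsatisfied now: (5,5).

1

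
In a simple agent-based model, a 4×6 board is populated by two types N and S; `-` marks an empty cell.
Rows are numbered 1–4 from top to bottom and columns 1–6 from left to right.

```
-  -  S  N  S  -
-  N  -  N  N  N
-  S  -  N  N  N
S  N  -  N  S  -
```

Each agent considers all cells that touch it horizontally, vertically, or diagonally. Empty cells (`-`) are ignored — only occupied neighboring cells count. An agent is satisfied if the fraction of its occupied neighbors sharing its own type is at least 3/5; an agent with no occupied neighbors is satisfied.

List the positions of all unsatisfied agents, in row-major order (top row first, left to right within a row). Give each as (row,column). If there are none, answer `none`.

(1,3), (1,4), (1,5), (2,2), (3,2), (4,1), (4,2), (4,5)

(1,3)S 0/3 unhappy
(1,4)N 2/4 unhappy
(1,5)S 0/4 unhappy
(2,2)N 0/2 unhappy
(2,4)N 4/6 ok
(2,5)N 6/7 ok
(2,6)N 3/4 ok
(3,2)S 1/3 unhappy
(3,4)N 4/5 ok
(3,5)N 6/7 ok
(3,6)N 3/4 ok
(4,1)S 1/2 unhappy
(4,2)N 0/2 unhappy
(4,4)N 2/3 ok
(4,5)S 0/4 unhappy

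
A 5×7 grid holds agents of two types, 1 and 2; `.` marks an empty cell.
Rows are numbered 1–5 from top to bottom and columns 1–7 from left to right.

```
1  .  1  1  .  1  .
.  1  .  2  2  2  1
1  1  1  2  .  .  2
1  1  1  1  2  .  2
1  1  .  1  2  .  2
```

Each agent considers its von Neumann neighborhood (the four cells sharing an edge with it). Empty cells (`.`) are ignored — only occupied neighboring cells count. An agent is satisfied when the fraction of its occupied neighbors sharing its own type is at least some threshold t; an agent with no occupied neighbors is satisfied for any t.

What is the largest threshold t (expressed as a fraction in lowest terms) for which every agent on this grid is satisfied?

0/1

Row 1: (1,1)1 — no occupied neighbors · (1,3)1 1/1 · (1,4)1 1/2 · (1,6)1 0/1
Row 2: (2,2)1 1/1 · (2,4)2 2/3 · (2,5)2 2/2 · (2,6)2 1/3 · (2,7)1 0/2
Row 3: (3,1)1 2/2 · (3,2)1 4/4 · (3,3)1 2/3 · (3,4)2 1/3 · (3,7)2 1/2
Row 4: (4,1)1 3/3 · (4,2)1 4/4 · (4,3)1 3/3 · (4,4)1 2/4 · (4,5)2 1/2 · (4,7)2 2/2
Row 5: (5,1)1 2/2 · (5,2)1 2/2 · (5,4)1 1/2 · (5,5)2 1/2 · (5,7)2 1/1
The smallest same-type fraction is 0/1 at (1,6), which reduces to 0/1. Any threshold above that leaves this agent unsatisfied.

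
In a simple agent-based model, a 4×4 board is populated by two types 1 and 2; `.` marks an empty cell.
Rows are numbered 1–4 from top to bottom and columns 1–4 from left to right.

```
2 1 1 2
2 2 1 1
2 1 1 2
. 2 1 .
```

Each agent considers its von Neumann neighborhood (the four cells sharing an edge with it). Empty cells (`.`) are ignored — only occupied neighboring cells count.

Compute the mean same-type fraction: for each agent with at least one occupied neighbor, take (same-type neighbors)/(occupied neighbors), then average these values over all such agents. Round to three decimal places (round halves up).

Row 1: (1,1)2 1/2 · (1,2)1 1/3 · (1,3)1 2/3 · (1,4)2 0/2
Row 2: (2,1)2 3/3 · (2,2)2 1/4 · (2,3)1 3/4 · (2,4)1 1/3
Row 3: (3,1)2 1/2 · (3,2)1 1/4 · (3,3)1 3/4 · (3,4)2 0/2
Row 4: (4,2)2 0/2 · (4,3)1 1/2
Sum over 14 agents: 1/2 + 1/3 + 2/3 + 0/2 + 3/3 + 1/4 + 3/4 + 1/3 + 1/2 + 1/4 + 3/4 + 0/2 + 0/2 + 1/2 = 35/6; mean = 35/6 ÷ 14 = 5/12 = 0.416666… → 0.417.

0.417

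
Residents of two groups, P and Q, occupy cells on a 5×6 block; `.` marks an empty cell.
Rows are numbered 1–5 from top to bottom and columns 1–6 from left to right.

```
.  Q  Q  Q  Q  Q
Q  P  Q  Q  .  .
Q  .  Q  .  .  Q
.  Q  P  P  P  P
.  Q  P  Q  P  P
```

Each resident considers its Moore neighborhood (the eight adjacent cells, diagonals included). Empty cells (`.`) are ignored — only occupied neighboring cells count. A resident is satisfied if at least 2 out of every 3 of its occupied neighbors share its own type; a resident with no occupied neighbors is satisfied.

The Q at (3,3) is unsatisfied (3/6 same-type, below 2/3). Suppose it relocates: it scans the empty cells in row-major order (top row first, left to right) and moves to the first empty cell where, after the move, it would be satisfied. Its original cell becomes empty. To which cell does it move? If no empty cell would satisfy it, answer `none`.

Vacating (3,3). Empty cells in order:
  (1,1): 2/3 same-type → satisfied — stop here.

(1,1)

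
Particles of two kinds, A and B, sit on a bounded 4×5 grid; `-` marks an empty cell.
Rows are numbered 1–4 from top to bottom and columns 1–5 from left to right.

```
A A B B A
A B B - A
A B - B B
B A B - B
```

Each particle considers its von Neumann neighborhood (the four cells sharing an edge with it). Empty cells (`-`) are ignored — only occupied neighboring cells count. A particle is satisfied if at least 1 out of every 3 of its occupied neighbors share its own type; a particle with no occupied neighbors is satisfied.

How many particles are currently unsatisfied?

(1,1)A 2/2 ✓
(1,2)A 1/3 ✓
(1,3)B 2/3 ✓
(1,4)B 1/2 ✓
(1,5)A 1/2 ✓
(2,1)A 2/3 ✓
(2,2)B 2/4 ✓
(2,3)B 2/2 ✓
(2,5)A 1/2 ✓
(3,1)A 1/3 ✓
(3,2)B 1/3 ✓
(3,4)B 1/1 ✓
(3,5)B 2/3 ✓
(4,1)B 0/2 ✗
(4,2)A 0/3 ✗
(4,3)B 0/1 ✗
(4,5)B 1/1 ✓
Unsatisfied: (4,1), (4,2), (4,3) — 3 in total.

3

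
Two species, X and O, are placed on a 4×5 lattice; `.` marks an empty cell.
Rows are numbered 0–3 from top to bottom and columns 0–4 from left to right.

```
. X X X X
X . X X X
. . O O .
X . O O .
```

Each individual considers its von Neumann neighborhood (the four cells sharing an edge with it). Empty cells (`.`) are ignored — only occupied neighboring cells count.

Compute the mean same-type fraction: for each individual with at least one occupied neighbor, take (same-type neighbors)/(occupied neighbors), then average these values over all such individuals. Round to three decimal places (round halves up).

Row 0: (0,1)X 1/1 · (0,2)X 3/3 · (0,3)X 3/3 · (0,4)X 2/2
Row 1: (1,0)X — no occupied neighbors · (1,2)X 2/3 · (1,3)X 3/4 · (1,4)X 2/2
Row 2: (2,2)O 2/3 · (2,3)O 2/3
Row 3: (3,0)X — no occupied neighbors · (3,2)O 2/2 · (3,3)O 2/2
Sum over 11 individuals: 1/1 + 3/3 + 3/3 + 2/2 + 2/3 + 3/4 + 2/2 + 2/3 + 2/3 + 2/2 + 2/2 = 39/4; mean = 39/4 ÷ 11 = 39/44 = 0.886363… → 0.886.

0.886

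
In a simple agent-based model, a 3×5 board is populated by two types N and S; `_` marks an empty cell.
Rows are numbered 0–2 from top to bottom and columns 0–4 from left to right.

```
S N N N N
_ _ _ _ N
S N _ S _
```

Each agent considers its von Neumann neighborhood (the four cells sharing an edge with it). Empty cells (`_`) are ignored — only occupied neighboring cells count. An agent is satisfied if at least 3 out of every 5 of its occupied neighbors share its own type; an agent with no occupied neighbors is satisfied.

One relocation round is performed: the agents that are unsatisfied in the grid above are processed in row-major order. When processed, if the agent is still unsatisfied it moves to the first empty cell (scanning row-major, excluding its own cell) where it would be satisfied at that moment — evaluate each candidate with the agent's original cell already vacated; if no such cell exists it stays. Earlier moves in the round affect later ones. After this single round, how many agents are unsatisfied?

Initially unsatisfied (in order): (0,0), (0,1), (2,0), (2,1).
  (0,0) → (1,0).
  (0,1): now satisfied by earlier moves; stays.
  (2,0): no empty cell satisfies it; stays.
  (2,1) → (1,2).
Resulting grid:
_ N N N N
S _ N _ N
S _ _ S _
All satisfied now.

0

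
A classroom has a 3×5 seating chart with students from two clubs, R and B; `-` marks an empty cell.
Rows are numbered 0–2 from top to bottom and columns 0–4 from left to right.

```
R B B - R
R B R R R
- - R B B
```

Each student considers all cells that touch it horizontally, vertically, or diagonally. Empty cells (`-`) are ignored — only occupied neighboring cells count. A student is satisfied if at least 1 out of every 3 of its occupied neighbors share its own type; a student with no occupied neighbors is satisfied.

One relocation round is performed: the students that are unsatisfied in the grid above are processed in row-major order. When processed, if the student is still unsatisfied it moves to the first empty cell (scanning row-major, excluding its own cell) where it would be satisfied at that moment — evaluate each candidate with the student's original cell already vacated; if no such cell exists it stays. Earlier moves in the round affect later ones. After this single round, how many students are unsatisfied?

2

Initially unsatisfied (in order): (2,3).
  (2,3) → (2,0).
Resulting grid:
R B B - R
R B R R R
B - R - B
Unsatisfied now: (1,0), (2,4).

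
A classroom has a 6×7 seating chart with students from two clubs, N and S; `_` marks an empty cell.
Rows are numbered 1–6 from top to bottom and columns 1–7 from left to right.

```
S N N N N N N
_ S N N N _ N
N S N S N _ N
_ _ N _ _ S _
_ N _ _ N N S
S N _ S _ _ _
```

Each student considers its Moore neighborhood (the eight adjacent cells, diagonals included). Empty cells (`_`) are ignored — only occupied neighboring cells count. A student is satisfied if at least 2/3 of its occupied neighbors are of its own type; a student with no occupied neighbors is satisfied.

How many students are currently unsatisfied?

(1,1)S 1/2 ✗
(1,2)N 2/4 ✗
(1,3)N 4/5 ✓
(1,4)N 5/5 ✓
(1,5)N 4/4 ✓
(1,6)N 4/4 ✓
(1,7)N 2/2 ✓
(2,2)S 2/7 ✗
(2,3)N 5/8 ✗
(2,4)N 7/8 ✓
(2,5)N 5/6 ✓
(2,7)N 3/3 ✓
(3,1)N 0/2 ✗
(3,2)S 1/5 ✗
(3,3)N 3/6 ✗
(3,4)S 0/6 ✗
(3,5)N 2/4 ✗
(3,7)N 1/2 ✗
(4,3)N 2/4 ✗
(4,6)S 1/5 ✗
(5,2)N 2/3 ✓
(5,5)N 1/3 ✗
(5,6)N 1/3 ✗
(5,7)S 1/2 ✗
(6,1)S 0/2 ✗
(6,2)N 1/2 ✗
(6,4)S 0/1 ✗
Unsatisfied: (1,1), (1,2), (2,2), (2,3), (3,1), (3,2), (3,3), (3,4), (3,5), (3,7), (4,3), (4,6), (5,5), (5,6), (5,7), (6,1), (6,2), (6,4) — 18 in total.

18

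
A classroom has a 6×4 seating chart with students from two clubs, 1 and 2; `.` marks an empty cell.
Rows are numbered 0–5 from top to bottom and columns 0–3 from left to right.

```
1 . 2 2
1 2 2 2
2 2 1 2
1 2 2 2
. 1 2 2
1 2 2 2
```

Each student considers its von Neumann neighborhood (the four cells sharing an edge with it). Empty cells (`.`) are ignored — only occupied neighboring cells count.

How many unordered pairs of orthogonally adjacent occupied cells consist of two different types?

Scan each occupied cell's neighbors to the right and below so each pair is counted once.
Row 0: 1(0,0)–1(1,0)= 2(0,2)–2(0,3)= 2(0,2)–2(1,2)= 2(0,3)–2(1,3)=  → 0/4 unlike.
Row 1: 1(1,0)–2(1,1)≠ 1(1,0)–2(2,0)≠ 2(1,1)–2(1,2)= 2(1,1)–2(2,1)= 2(1,2)–2(1,3)= 2(1,2)–1(2,2)≠ 2(1,3)–2(2,3)=  → 3/7 unlike.
Row 2: 2(2,0)–2(2,1)= 2(2,0)–1(3,0)≠ 2(2,1)–1(2,2)≠ 2(2,1)–2(3,1)= 1(2,2)–2(2,3)≠ 1(2,2)–2(3,2)≠ 2(2,3)–2(3,3)=  → 4/7 unlike.
Row 3: 1(3,0)–2(3,1)≠ 2(3,1)–2(3,2)= 2(3,1)–1(4,1)≠ 2(3,2)–2(3,3)= 2(3,2)–2(4,2)= 2(3,3)–2(4,3)=  → 2/6 unlike.
Row 4: 1(4,1)–2(4,2)≠ 1(4,1)–2(5,1)≠ 2(4,2)–2(4,3)= 2(4,2)–2(5,2)= 2(4,3)–2(5,3)=  → 2/5 unlike.
Row 5: 1(5,0)–2(5,1)≠ 2(5,1)–2(5,2)= 2(5,2)–2(5,3)=  → 1/3 unlike.
Total adjacent occupied pairs: 32; unlike-type pairs: 12.

12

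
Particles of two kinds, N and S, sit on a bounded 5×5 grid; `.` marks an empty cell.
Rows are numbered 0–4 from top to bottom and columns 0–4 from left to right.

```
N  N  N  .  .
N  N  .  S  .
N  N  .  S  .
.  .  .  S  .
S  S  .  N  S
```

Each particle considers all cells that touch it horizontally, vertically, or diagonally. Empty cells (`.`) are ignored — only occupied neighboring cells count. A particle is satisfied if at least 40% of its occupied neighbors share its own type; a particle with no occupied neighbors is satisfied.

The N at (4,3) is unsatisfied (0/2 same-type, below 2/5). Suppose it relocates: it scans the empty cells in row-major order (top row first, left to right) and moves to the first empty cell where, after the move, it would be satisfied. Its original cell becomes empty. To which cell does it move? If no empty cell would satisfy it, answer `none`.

(0,3)

Vacating (4,3). Empty cells in order:
  (0,3): 1/2 same-type → satisfied — stop here.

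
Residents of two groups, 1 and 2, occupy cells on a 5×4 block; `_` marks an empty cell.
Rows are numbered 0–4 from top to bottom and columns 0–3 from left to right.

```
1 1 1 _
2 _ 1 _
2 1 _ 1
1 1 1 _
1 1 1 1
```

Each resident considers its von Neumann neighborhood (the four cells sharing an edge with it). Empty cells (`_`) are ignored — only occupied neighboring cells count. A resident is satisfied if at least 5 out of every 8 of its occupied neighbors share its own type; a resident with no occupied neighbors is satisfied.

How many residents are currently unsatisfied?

(0,0)1 1/2 ✗
(0,1)1 2/2 ✓
(0,2)1 2/2 ✓
(1,0)2 1/2 ✗
(1,2)1 1/1 ✓
(2,0)2 1/3 ✗
(2,1)1 1/2 ✗
(2,3)1 0/0 ✓
(3,0)1 2/3 ✓
(3,1)1 4/4 ✓
(3,2)1 2/2 ✓
(4,0)1 2/2 ✓
(4,1)1 3/3 ✓
(4,2)1 3/3 ✓
(4,3)1 1/1 ✓
Unsatisfied: (0,0), (1,0), (2,0), (2,1) — 4 in total.

4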